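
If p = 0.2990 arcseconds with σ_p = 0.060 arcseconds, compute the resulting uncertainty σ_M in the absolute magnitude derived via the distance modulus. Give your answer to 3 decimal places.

M = m − 5 log₁₀ d + 5 = m + 5 log₁₀ p + 5, so ∂M/∂p = 5/(p ln 10).
σ_M = (5/ln 10) · (σ_p/p) = 2.1715 × 0.060/0.2990 = 2.1715 × 0.20067 = 0.43575.

σ_M = 0.436 mag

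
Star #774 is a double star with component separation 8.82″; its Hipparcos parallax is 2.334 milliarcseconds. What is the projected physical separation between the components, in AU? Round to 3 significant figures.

d = 1/p = 1/0.002334″ = 428.45 pc.
At distance d (pc), an angle of θ arcsec spans θ·d AU: s = 8.82 × 428.45 = 3778.9 AU.

3780 AU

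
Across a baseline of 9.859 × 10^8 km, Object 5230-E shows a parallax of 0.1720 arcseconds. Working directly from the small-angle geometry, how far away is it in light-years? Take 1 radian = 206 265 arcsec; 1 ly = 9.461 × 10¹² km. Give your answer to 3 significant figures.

θ = 0.1720″ = 0.1720/206265 = 8.3388 × 10^-7 rad.
d = B/θ = (9.859 × 10^8) / (8.3388 × 10^-7) = 1.1823 × 10^15 km = (1.1823 × 10^15) / (9.461 × 10^12) ly = 124.97 ly.

125 ly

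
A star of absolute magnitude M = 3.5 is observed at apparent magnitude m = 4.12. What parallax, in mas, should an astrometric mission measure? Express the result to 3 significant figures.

75.2 mas

m − M = 4.12 − 3.5 = 0.62.
d = 10^((m−M)/5 + 1) = 10^1.124 = 13.305 pc.
p = 1/d = 1/13.305 = 0.07516 arcsec = 75.16 mas.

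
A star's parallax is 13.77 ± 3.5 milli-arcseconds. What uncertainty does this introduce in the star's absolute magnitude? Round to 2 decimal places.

M = m − 5 log₁₀ d + 5 = m + 5 log₁₀ p + 5, so ∂M/∂p = 5/(p ln 10).
σ_M = (5/ln 10) · (σ_p/p) = 2.1715 × 3.5/13.77 = 2.1715 × 0.25418 = 0.55195.

σ_M = 0.55 mag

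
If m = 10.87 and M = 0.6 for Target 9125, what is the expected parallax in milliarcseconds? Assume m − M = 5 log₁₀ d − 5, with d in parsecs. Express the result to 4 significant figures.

m − M = 10.87 − 0.6 = 10.27.
d = 10^((m−M)/5 + 1) = 10^3.054 = 1132.4 pc.
p = 1/d = 1/1132.4 = 0.00088308 arcsec = 0.88308 mas.

0.8831 mas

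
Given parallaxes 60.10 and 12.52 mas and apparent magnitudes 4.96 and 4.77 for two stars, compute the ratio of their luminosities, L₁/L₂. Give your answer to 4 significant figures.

L₁/L₂ = 0.03643

d₁ = 1/p₁ = 1/0.06010″ = 16.639 pc; d₂ = 1/p₂ = 1/0.01252″ = 79.872 pc.
M₁ = m₁ − 5 log₁₀ d₁ + 5 = 4.96 − 6.1056 + 5 = 3.8544.
M₂ = 4.77 − 9.5120 + 5 = 0.2580.
L₁/L₂ = 10^(0.4(M₂ − M₁)) = 10^(0.4 × (-3.5964)) = 10^(-1.43856) = 0.036428.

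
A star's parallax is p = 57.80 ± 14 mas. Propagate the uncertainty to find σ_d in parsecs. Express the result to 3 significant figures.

d = 1/p, so σ_d = σ_p / p².
σ_d = 0.0140 / (0.05780)² = 0.0140 / 0.0033408 = 4.1906 pc.

4.19 pc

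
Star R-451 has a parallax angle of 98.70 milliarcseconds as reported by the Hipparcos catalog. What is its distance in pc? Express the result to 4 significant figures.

p = 98.70 milliarcseconds = 0.09870 arcsec.
d = 1/p = 1/0.09870 = 10.132 pc.

10.13 pc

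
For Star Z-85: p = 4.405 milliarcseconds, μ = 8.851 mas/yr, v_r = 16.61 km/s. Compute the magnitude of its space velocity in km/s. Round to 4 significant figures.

19.15 km/s

d = 1/p = 1/0.004405″ = 227.01 pc.
μ = 8.851 mas/yr = 0.008851 ″/yr.
v_t = 4.740 μ d = 4.740 × 0.008851 × 227.01 = 9.5239 km/s.
v = √(v_r² + v_t²) = √(16.61² + 9.5239²) = √366.597 = 19.147 km/s.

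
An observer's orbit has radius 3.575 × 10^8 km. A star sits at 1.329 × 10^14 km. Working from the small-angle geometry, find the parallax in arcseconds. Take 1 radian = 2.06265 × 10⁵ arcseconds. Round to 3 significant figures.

0.555 arcsec

θ ≈ B/d = (3.575 × 10^8) / (1.329 × 10^14) = 2.6900 × 10^-6 rad.
In arcseconds: 2.6900 × 10^-6 × 206265 = 0.55485″.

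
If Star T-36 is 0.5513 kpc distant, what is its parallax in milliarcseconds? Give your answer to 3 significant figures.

d = 0.5513 kpc = 551.3 pc.
p = 1/d = 1/551.3 = 0.0018139 arcsec.
= 0.0018139 × 1000 = 1.8139 mas.

1.81 mas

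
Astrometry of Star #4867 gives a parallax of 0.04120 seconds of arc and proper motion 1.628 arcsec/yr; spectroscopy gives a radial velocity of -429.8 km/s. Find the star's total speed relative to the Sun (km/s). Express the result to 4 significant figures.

d = 1/p = 1/0.04120″ = 24.272 pc.
v_t = 4.740 μ d = 4.740 × 1.628 × 24.272 = 187.3 km/s.
v = √(v_r² + v_t²) = √((-429.8)² + 187.3²) = √219809 = 468.84 km/s.

468.8 km/s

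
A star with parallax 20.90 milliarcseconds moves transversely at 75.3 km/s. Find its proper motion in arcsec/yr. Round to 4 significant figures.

d = 1/p = 1/0.02090″ = 47.847 pc.
μ = v_t / (4.74 d) = 75.3 / (4.74 × 47.847) = 75.3 / 226.79 = 0.33203 ″/yr.

0.3320 arcsec/yr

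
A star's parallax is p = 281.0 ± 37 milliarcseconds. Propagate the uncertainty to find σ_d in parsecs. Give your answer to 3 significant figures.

0.469 pc

d = 1/p, so σ_d = σ_p / p².
σ_d = 0.0370 / (0.2810)² = 0.0370 / 0.078961 = 0.46859 pc.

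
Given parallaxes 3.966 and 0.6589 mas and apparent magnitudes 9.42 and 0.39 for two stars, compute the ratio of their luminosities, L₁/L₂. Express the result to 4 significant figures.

L₁/L₂ = 6.744 × 10^-6

d₁ = 1/p₁ = 1/0.003966″ = 252.14 pc; d₂ = 1/p₂ = 1/0.0006589″ = 1517.7 pc.
M₁ = m₁ − 5 log₁₀ d₁ + 5 = 9.42 − 12.0082 + 5 = 2.4118.
M₂ = 0.39 − 15.9059 + 5 = -10.5159.
L₁/L₂ = 10^(0.4(M₂ − M₁)) = 10^(0.4 × (-12.9277)) = 10^(-5.17108) = 0.000006744.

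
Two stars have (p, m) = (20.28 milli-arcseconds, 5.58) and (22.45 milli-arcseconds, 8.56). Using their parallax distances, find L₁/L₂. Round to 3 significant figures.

L₁/L₂ = 19.1

d₁ = 1/p₁ = 1/0.02028″ = 49.31 pc; d₂ = 1/p₂ = 1/0.02245″ = 44.543 pc.
M₁ = m₁ − 5 log₁₀ d₁ + 5 = 5.58 − 8.4647 + 5 = 2.1153.
M₂ = 8.56 − 8.2439 + 5 = 5.3161.
L₁/L₂ = 10^(0.4(M₂ − M₁)) = 10^(0.4 × 3.2008) = 10^1.28032 = 19.069.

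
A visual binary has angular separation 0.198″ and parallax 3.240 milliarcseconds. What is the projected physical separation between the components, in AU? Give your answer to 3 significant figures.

61.1 AU

d = 1/p = 1/0.003240″ = 308.64 pc.
At distance d (pc), an angle of θ arcsec spans θ·d AU: s = 0.198 × 308.64 = 61.111 AU.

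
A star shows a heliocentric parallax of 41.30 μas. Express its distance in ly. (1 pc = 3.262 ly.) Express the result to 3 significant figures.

p = 41.30 μas = 0.00004130 arcsec.
d = 1/p = 1/0.00004130 = 24213 pc.
In light-years: 24213 × 3.262 = 78983 ly.

79000 ly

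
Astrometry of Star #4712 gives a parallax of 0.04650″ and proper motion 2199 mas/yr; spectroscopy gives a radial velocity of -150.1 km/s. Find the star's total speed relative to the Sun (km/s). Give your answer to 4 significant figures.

d = 1/p = 1/0.04650″ = 21.505 pc.
μ = 2199 mas/yr = 2.199 ″/yr.
v_t = 4.740 μ d = 4.740 × 2.199 × 21.505 = 224.15 km/s.
v = √(v_r² + v_t²) = √((-150.1)² + 224.15²) = √72773.2 = 269.77 km/s.

269.8 km/s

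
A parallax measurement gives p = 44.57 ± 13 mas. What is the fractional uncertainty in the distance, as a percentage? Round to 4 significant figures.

For d = 1/p, |σ_d/d| = |σ_p/p|.
σ_p/p = 13 / 44.57 = 0.29168 = 29.168%.

29.17%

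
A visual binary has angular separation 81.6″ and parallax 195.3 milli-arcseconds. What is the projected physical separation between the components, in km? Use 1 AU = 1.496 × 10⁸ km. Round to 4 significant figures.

6.251 × 10^10 km

d = 1/p = 1/0.1953″ = 5.1203 pc.
At distance d (pc), an angle of θ arcsec spans θ·d AU: s = 81.6 × 5.1203 = 417.82 AU.
= 417.82 × 1.496 × 10⁸ km = 6.2506 × 10^10 km.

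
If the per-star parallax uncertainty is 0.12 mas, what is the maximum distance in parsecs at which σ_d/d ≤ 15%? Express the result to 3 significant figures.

σ_d/d = σ_p/p, so the condition is σ_p/p ≤ 0.15, i.e. p ≥ σ_p/0.15.
p_min = 0.12/0.15 = 0.8 mas = 0.0008 arcsec.
d_max = 1/p_min = 1/0.0008 = 1250 pc.

1250 pc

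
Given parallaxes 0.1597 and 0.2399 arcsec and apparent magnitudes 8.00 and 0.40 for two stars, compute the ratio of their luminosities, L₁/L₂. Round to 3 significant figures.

L₁/L₂ = 0.00206

d₁ = 1/p₁ = 1/0.1597″ = 6.2617 pc; d₂ = 1/p₂ = 1/0.2399″ = 4.1684 pc.
M₁ = m₁ − 5 log₁₀ d₁ + 5 = 8.00 − 3.9835 + 5 = 9.0165.
M₂ = 0.40 − 3.0998 + 5 = 2.3002.
L₁/L₂ = 10^(0.4(M₂ − M₁)) = 10^(0.4 × (-6.7163)) = 10^(-2.68652) = 0.0020582.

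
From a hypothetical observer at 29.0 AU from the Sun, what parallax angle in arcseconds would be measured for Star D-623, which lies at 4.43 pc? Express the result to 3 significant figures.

p (arcsec) = B (AU) / d (pc).
p = 29.0 / 4.43 = 6.5463 arcsec.

6.55 arcsec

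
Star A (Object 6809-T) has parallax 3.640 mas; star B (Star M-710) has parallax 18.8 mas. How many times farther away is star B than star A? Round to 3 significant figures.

Since d = 1/p, d_B/d_A = p_A/p_B.
= 3.640 / 18.8 = 0.19362.

0.194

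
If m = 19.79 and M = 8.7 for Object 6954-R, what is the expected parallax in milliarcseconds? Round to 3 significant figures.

0.605 mas

m − M = 19.79 − 8.7 = 11.09.
d = 10^((m−M)/5 + 1) = 10^3.218 = 1652 pc.
p = 1/d = 1/1652 = 0.00060533 arcsec = 0.60533 mas.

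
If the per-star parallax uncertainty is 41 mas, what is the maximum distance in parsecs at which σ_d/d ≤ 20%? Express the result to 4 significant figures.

4.878 pc

σ_d/d = σ_p/p, so the condition is σ_p/p ≤ 0.20, i.e. p ≥ σ_p/0.20.
p_min = 41/0.20 = 205 mas = 0.205 arcsec.
d_max = 1/p_min = 1/0.205 = 4.878 pc.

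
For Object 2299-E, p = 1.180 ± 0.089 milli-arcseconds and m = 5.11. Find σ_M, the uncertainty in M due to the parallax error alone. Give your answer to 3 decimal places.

M = m − 5 log₁₀ d + 5 = m + 5 log₁₀ p + 5, so ∂M/∂p = 5/(p ln 10).
σ_M = (5/ln 10) · (σ_p/p) = 2.1715 × 0.089/1.180 = 2.1715 × 0.075424 = 0.16378.

σ_M = 0.164 mag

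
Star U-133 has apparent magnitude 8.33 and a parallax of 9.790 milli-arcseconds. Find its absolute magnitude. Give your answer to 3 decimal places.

d = 1/p = 1/0.009790″ = 102.15 pc.
m − M = 5 log₁₀(102.15) − 5 = 10.0462 − 5 = 5.0462.
M = m − (m − M) = 8.33 − 5.0462 = 3.284.

M = 3.284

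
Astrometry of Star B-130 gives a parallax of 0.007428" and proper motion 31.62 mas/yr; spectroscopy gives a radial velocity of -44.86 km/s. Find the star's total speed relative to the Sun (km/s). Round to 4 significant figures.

d = 1/p = 1/0.007428″ = 134.63 pc.
μ = 31.62 mas/yr = 0.03162 ″/yr.
v_t = 4.740 μ d = 4.740 × 0.03162 × 134.63 = 20.178 km/s.
v = √(v_r² + v_t²) = √((-44.86)² + 20.178²) = √2419.57 = 49.189 km/s.

49.19 km/s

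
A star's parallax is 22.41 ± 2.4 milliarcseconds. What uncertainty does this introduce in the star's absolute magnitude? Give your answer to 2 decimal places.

M = m − 5 log₁₀ d + 5 = m + 5 log₁₀ p + 5, so ∂M/∂p = 5/(p ln 10).
σ_M = (5/ln 10) · (σ_p/p) = 2.1715 × 2.4/22.41 = 2.1715 × 0.1071 = 0.23257.

σ_M = 0.23 mag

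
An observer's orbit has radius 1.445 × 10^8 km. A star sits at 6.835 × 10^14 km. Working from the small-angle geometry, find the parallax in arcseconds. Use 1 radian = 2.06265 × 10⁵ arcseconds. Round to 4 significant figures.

0.04361 arcsec

θ ≈ B/d = (1.445 × 10^8) / (6.835 × 10^14) = 2.1141 × 10^-7 rad.
In arcseconds: 2.1141 × 10^-7 × 206265 = 0.043606″.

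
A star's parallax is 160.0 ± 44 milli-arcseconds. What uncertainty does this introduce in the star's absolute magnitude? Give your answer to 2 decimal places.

M = m − 5 log₁₀ d + 5 = m + 5 log₁₀ p + 5, so ∂M/∂p = 5/(p ln 10).
σ_M = (5/ln 10) · (σ_p/p) = 2.1715 × 44/160.0 = 2.1715 × 0.275 = 0.59716.

σ_M = 0.60 mag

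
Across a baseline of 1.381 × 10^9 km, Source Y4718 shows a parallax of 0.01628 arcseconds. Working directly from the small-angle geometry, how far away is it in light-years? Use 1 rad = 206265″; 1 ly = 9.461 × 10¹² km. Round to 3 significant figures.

1850 ly

θ = 0.01628″ = 0.01628/206265 = 7.8928 × 10^-8 rad.
d = B/θ = (1.381 × 10^9) / (7.8928 × 10^-8) = 1.7497 × 10^16 km = (1.7497 × 10^16) / (9.461 × 10^12) ly = 1849.4 ly.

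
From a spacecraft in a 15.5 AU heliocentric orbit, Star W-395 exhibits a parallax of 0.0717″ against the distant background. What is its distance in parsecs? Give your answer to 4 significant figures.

With baseline B (in AU) and parallax p (in arcsec), d = B/p parsecs.
d = 15.5 / 0.0717 = 216.18 pc.

216.2 pc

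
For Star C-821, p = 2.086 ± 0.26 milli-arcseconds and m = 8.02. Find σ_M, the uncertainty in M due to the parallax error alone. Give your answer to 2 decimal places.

M = m − 5 log₁₀ d + 5 = m + 5 log₁₀ p + 5, so ∂M/∂p = 5/(p ln 10).
σ_M = (5/ln 10) · (σ_p/p) = 2.1715 × 0.26/2.086 = 2.1715 × 0.12464 = 0.27066.

σ_M = 0.27 mag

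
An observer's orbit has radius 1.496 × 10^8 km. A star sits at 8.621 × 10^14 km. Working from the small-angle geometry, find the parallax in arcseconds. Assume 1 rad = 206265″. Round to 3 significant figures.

θ ≈ B/d = (1.496 × 10^8) / (8.621 × 10^14) = 1.7353 × 10^-7 rad.
In arcseconds: 1.7353 × 10^-7 × 206265 = 0.035793″.

0.0358 arcsec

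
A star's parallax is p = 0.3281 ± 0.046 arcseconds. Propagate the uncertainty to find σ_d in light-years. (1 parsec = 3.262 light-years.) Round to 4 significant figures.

d = 1/p, so σ_d = σ_p / p².
σ_d = 0.0460 / (0.3281)² = 0.0460 / 0.10765 = 0.42731 pc = 0.42731 × 3.262 ly = 1.3939 ly.

1.394 ly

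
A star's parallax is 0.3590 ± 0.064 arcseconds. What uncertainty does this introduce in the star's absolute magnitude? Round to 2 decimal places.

M = m − 5 log₁₀ d + 5 = m + 5 log₁₀ p + 5, so ∂M/∂p = 5/(p ln 10).
σ_M = (5/ln 10) · (σ_p/p) = 2.1715 × 0.064/0.3590 = 2.1715 × 0.17827 = 0.38711.

σ_M = 0.39 mag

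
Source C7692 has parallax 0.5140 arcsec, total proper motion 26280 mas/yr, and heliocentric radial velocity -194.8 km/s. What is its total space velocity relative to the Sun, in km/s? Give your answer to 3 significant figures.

d = 1/p = 1/0.5140″ = 1.9455 pc.
μ = 26280 mas/yr = 26.28 ″/yr.
v_t = 4.740 μ d = 4.740 × 26.28 × 1.9455 = 242.35 km/s.
v = √(v_r² + v_t²) = √((-194.8)² + 242.35²) = √96680.6 = 310.94 km/s.

311 km/s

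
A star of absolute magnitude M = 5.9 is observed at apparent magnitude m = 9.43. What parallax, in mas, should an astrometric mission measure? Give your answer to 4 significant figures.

19.68 mas

m − M = 9.43 − 5.9 = 3.53.
d = 10^((m−M)/5 + 1) = 10^1.706 = 50.816 pc.
p = 1/d = 1/50.816 = 0.019679 arcsec = 19.679 mas.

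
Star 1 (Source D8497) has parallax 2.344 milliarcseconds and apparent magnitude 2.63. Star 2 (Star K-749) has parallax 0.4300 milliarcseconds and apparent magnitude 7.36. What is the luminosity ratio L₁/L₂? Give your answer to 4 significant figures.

L₁/L₂ = 2.624

d₁ = 1/p₁ = 1/0.002344″ = 426.62 pc; d₂ = 1/p₂ = 1/0.0004300″ = 2325.6 pc.
M₁ = m₁ − 5 log₁₀ d₁ + 5 = 2.63 − 13.1502 + 5 = -5.5202.
M₂ = 7.36 − 16.8327 + 5 = -4.4727.
L₁/L₂ = 10^(0.4(M₂ − M₁)) = 10^(0.4 × 1.0475) = 10^0.41900 = 2.6242.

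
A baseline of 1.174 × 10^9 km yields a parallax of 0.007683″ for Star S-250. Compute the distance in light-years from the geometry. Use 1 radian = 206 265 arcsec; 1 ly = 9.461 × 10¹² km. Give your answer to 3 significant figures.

θ = 0.007683″ = 0.007683/206265 = 3.7248 × 10^-8 rad.
d = B/θ = (1.174 × 10^9) / (3.7248 × 10^-8) = 3.1518 × 10^16 km = (3.1518 × 10^16) / (9.461 × 10^12) ly = 3331.4 ly.

3330 ly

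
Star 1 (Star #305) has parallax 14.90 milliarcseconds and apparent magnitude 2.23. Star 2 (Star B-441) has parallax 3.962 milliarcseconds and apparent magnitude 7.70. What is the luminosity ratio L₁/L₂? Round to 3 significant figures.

d₁ = 1/p₁ = 1/0.01490″ = 67.114 pc; d₂ = 1/p₂ = 1/0.003962″ = 252.4 pc.
M₁ = m₁ − 5 log₁₀ d₁ + 5 = 2.23 − 9.1341 + 5 = -1.9041.
M₂ = 7.70 − 12.0104 + 5 = 0.6896.
L₁/L₂ = 10^(0.4(M₂ − M₁)) = 10^(0.4 × 2.5937) = 10^1.03748 = 10.901.

L₁/L₂ = 10.9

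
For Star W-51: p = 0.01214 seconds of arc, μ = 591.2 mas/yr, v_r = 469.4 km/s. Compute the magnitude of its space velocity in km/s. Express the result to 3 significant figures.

d = 1/p = 1/0.01214″ = 82.372 pc.
μ = 591.2 mas/yr = 0.5912 ″/yr.
v_t = 4.740 μ d = 4.740 × 0.5912 × 82.372 = 230.83 km/s.
v = √(v_r² + v_t²) = √(469.4² + 230.83²) = √273619 = 523.09 km/s.

523 km/s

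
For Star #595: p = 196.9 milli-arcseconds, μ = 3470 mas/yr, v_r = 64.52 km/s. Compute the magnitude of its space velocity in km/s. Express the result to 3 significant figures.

d = 1/p = 1/0.1969″ = 5.0787 pc.
μ = 3470 mas/yr = 3.470 ″/yr.
v_t = 4.740 μ d = 4.740 × 3.470 × 5.0787 = 83.533 km/s.
v = √(v_r² + v_t²) = √(64.52² + 83.533²) = √11140.6 = 105.55 km/s.

106 km/s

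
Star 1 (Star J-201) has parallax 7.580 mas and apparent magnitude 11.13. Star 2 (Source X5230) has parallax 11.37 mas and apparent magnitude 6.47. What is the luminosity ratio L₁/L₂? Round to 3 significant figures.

d₁ = 1/p₁ = 1/0.007580″ = 131.93 pc; d₂ = 1/p₂ = 1/0.01137″ = 87.951 pc.
M₁ = m₁ − 5 log₁₀ d₁ + 5 = 11.13 − 10.6017 + 5 = 5.5283.
M₂ = 6.47 − 9.7212 + 5 = 1.7488.
L₁/L₂ = 10^(0.4(M₂ − M₁)) = 10^(0.4 × (-3.7795)) = 10^(-1.51180) = 0.030775.

L₁/L₂ = 0.0308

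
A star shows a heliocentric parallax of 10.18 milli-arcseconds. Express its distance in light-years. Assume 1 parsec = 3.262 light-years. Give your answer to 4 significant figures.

p = 10.18 milli-arcseconds = 0.01018 arcsec.
d = 1/p = 1/0.01018 = 98.232 pc.
In light-years: 98.232 × 3.262 = 320.43 ly.

320.4 light years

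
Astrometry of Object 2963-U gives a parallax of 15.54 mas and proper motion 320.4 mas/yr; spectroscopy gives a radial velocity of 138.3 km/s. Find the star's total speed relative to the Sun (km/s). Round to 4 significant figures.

d = 1/p = 1/0.01554″ = 64.35 pc.
μ = 320.4 mas/yr = 0.3204 ″/yr.
v_t = 4.740 μ d = 4.740 × 0.3204 × 64.35 = 97.728 km/s.
v = √(v_r² + v_t²) = √(138.3² + 97.728²) = √28677.7 = 169.34 km/s.

169.3 km/s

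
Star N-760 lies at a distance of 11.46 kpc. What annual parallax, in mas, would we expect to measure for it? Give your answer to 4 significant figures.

d = 11.46 kpc = 11460 pc.
p = 1/d = 1/11460 = 0.00008726 arcsec.
= 0.00008726 × 1000 = 0.08726 mas.

0.08726 mas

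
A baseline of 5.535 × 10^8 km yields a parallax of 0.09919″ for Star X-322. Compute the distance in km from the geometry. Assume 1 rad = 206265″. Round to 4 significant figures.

1.151 × 10^15 km

θ = 0.09919″ = 0.09919/206265 = 4.8089 × 10^-7 rad.
d = B/θ = (5.535 × 10^8) / (4.8089 × 10^-7) = 1.1510 × 10^15 km.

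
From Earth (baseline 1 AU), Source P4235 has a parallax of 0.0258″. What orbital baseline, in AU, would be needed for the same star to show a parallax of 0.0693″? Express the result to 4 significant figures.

2.686 AU

Parallax scales linearly with baseline: p ∝ B, so B = p_target / p_Earth × 1 AU.
B = 0.0693 / 0.0258 = 2.686 AU.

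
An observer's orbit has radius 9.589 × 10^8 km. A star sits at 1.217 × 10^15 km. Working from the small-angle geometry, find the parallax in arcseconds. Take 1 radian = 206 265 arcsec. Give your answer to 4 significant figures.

0.1625 arcsec

θ ≈ B/d = (9.589 × 10^8) / (1.217 × 10^15) = 7.8792 × 10^-7 rad.
In arcseconds: 7.8792 × 10^-7 × 206265 = 0.16252″.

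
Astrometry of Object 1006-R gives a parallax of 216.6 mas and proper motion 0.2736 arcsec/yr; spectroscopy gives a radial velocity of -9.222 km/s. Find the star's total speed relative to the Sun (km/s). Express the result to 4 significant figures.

d = 1/p = 1/0.2166″ = 4.6168 pc.
v_t = 4.740 μ d = 4.740 × 0.2736 × 4.6168 = 5.9874 km/s.
v = √(v_r² + v_t²) = √((-9.222)² + 5.9874²) = √120.894 = 10.995 km/s.

11.00 km/s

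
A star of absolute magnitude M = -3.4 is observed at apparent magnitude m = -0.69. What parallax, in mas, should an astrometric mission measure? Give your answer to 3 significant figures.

m − M = -0.69 − (-3.4) = 2.71.
d = 10^((m−M)/5 + 1) = 10^1.542 = 34.834 pc.
p = 1/d = 1/34.834 = 0.028708 arcsec = 28.708 mas.

28.7 mas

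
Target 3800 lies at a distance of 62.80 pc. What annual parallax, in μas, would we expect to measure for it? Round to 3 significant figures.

p = 1/d = 1/62.8 = 0.015924 arcsec.
= 0.015924 × 10⁶ = 15924 μas.

15900 μas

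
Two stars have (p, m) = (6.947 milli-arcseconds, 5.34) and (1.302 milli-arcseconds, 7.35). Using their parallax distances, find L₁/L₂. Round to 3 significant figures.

d₁ = 1/p₁ = 1/0.006947″ = 143.95 pc; d₂ = 1/p₂ = 1/0.001302″ = 768.05 pc.
M₁ = m₁ − 5 log₁₀ d₁ + 5 = 5.34 − 10.7911 + 5 = -0.4511.
M₂ = 7.35 − 14.4269 + 5 = -2.0769.
L₁/L₂ = 10^(0.4(M₂ − M₁)) = 10^(0.4 × (-1.6258)) = 10^(-0.65032) = 0.22371.

L₁/L₂ = 0.224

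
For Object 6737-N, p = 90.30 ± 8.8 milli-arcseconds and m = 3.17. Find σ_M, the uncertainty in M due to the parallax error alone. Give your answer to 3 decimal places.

M = m − 5 log₁₀ d + 5 = m + 5 log₁₀ p + 5, so ∂M/∂p = 5/(p ln 10).
σ_M = (5/ln 10) · (σ_p/p) = 2.1715 × 8.8/90.30 = 2.1715 × 0.097453 = 0.21162.

σ_M = 0.212 mag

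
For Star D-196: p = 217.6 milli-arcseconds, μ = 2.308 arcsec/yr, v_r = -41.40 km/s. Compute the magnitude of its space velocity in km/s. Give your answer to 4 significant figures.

d = 1/p = 1/0.2176″ = 4.5956 pc.
v_t = 4.740 μ d = 4.740 × 2.308 × 4.5956 = 50.275 km/s.
v = √(v_r² + v_t²) = √((-41.40)² + 50.275²) = √4241.54 = 65.127 km/s.

65.13 km/s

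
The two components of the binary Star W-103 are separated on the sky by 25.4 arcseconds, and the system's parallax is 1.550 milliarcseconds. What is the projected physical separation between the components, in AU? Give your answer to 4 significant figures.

16390 AU

d = 1/p = 1/0.001550″ = 645.16 pc.
At distance d (pc), an angle of θ arcsec spans θ·d AU: s = 25.4 × 645.16 = 16387 AU.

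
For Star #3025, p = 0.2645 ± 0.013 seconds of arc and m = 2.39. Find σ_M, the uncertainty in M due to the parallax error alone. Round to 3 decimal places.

M = m − 5 log₁₀ d + 5 = m + 5 log₁₀ p + 5, so ∂M/∂p = 5/(p ln 10).
σ_M = (5/ln 10) · (σ_p/p) = 2.1715 × 0.013/0.2645 = 2.1715 × 0.049149 = 0.10673.

σ_M = 0.107 mag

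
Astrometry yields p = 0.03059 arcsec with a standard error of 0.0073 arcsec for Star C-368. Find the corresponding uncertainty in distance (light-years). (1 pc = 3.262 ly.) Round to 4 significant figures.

25.45 ly

d = 1/p, so σ_d = σ_p / p².
σ_d = 0.00730 / (0.03059)² = 0.00730 / 0.00093575 = 7.8012 pc = 7.8012 × 3.262 ly = 25.448 ly.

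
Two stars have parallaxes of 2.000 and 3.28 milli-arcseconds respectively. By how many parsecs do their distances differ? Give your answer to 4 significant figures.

195.1 pc

d_A = 1/0.002000″ = 500 pc; d_B = 1/0.003280″ = 304.88 pc.
|d_B − d_A| = |304.88 − 500| = 195.12 pc.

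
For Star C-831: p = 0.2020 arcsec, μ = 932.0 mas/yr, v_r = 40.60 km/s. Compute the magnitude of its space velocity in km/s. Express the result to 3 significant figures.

46.1 km/s

d = 1/p = 1/0.2020″ = 4.9505 pc.
μ = 932.0 mas/yr = 0.9320 ″/yr.
v_t = 4.740 μ d = 4.740 × 0.9320 × 4.9505 = 21.87 km/s.
v = √(v_r² + v_t²) = √(40.60² + 21.87²) = √2126.66 = 46.116 km/s.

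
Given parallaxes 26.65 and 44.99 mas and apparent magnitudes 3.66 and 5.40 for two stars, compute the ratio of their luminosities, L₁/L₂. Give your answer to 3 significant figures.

L₁/L₂ = 14.2

d₁ = 1/p₁ = 1/0.02665″ = 37.523 pc; d₂ = 1/p₂ = 1/0.04499″ = 22.227 pc.
M₁ = m₁ − 5 log₁₀ d₁ + 5 = 3.66 − 7.8715 + 5 = 0.7885.
M₂ = 5.40 − 6.7344 + 5 = 3.6656.
L₁/L₂ = 10^(0.4(M₂ − M₁)) = 10^(0.4 × 2.8771) = 10^1.15084 = 14.153.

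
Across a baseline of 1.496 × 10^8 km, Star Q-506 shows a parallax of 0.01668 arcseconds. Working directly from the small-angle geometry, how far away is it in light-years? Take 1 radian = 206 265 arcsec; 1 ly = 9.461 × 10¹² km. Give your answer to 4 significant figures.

195.5 ly

θ = 0.01668″ = 0.01668/206265 = 8.0867 × 10^-8 rad.
d = B/θ = (1.496 × 10^8) / (8.0867 × 10^-8) = 1.8500 × 10^15 km = (1.8500 × 10^15) / (9.461 × 10^12) ly = 195.54 ly.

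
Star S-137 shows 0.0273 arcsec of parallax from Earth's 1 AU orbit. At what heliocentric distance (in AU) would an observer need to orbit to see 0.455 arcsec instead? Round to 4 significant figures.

Parallax scales linearly with baseline: p ∝ B, so B = p_target / p_Earth × 1 AU.
B = 0.455 / 0.0273 = 16.667 AU.

16.67 AU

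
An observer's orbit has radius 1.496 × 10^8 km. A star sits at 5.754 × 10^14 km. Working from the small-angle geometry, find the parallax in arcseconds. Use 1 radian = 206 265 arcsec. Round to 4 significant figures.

θ ≈ B/d = (1.496 × 10^8) / (5.754 × 10^14) = 2.5999 × 10^-7 rad.
In arcseconds: 2.5999 × 10^-7 × 206265 = 0.053627″.

0.05363 arcsec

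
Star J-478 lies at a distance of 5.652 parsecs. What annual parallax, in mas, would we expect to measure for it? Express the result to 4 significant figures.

176.9 mas

p = 1/d = 1/5.652 = 0.17693 arcsec.
= 0.17693 × 1000 = 176.93 mas.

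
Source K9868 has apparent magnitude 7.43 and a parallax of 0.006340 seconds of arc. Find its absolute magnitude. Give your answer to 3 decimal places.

M = 1.440

d = 1/p = 1/0.006340″ = 157.73 pc.
m − M = 5 log₁₀(157.73) − 5 = 10.9896 − 5 = 5.9896.
M = m − (m − M) = 7.43 − 5.9896 = 1.440.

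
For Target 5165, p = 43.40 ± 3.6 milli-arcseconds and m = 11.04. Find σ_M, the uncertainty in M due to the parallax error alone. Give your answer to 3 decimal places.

σ_M = 0.180 mag

M = m − 5 log₁₀ d + 5 = m + 5 log₁₀ p + 5, so ∂M/∂p = 5/(p ln 10).
σ_M = (5/ln 10) · (σ_p/p) = 2.1715 × 3.6/43.40 = 2.1715 × 0.082949 = 0.18012.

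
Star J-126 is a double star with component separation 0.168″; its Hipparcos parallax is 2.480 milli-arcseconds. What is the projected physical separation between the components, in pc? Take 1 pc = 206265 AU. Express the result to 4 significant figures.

d = 1/p = 1/0.002480″ = 403.23 pc.
At distance d (pc), an angle of θ arcsec spans θ·d AU: s = 0.168 × 403.23 = 67.743 AU.
= 67.743 / 206265 = 0.00032843 pc.

0.0003284 pc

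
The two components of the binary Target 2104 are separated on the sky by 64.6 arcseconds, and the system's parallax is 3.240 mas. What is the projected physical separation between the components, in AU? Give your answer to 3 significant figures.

19900 AU

d = 1/p = 1/0.003240″ = 308.64 pc.
At distance d (pc), an angle of θ arcsec spans θ·d AU: s = 64.6 × 308.64 = 19938 AU.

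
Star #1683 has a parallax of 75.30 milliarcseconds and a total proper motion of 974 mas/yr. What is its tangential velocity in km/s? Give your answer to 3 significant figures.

d = 1/p = 1/0.07530″ = 13.28 pc.
μ = 974 mas/yr = 0.974 ″/yr.
v_t = 4.74 × μ × d = 4.74 × 0.974 × 13.28 = 61.311 km/s.

61.3 km/s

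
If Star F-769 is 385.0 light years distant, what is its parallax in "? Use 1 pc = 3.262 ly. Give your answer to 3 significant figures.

d = 385.0 ly ÷ 3.262 = 118.03 pc.
p = 1/d = 1/118.03 = 0.0084724 arcsec.

0.00847 "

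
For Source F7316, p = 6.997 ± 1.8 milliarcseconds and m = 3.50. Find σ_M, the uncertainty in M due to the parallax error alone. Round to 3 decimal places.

M = m − 5 log₁₀ d + 5 = m + 5 log₁₀ p + 5, so ∂M/∂p = 5/(p ln 10).
σ_M = (5/ln 10) · (σ_p/p) = 2.1715 × 1.8/6.997 = 2.1715 × 0.25725 = 0.55862.

σ_M = 0.559 mag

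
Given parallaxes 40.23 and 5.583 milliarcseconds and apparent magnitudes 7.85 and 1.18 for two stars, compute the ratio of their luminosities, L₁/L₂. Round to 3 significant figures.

d₁ = 1/p₁ = 1/0.04023″ = 24.857 pc; d₂ = 1/p₂ = 1/0.005583″ = 179.12 pc.
M₁ = m₁ − 5 log₁₀ d₁ + 5 = 7.85 − 6.9772 + 5 = 5.8728.
M₂ = 1.18 − 11.2657 + 5 = -5.0857.
L₁/L₂ = 10^(0.4(M₂ − M₁)) = 10^(0.4 × (-10.9585)) = 10^(-4.38340) = 0.000041362.

L₁/L₂ = 4.14 × 10^-5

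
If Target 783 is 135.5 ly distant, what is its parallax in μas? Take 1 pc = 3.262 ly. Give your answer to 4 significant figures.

d = 135.5 ly ÷ 3.262 = 41.539 pc.
p = 1/d = 1/41.539 = 0.024074 arcsec.
= 0.024074 × 10⁶ = 24074 μas.

24070 μas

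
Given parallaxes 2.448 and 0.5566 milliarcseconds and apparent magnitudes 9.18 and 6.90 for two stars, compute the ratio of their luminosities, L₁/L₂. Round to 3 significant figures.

d₁ = 1/p₁ = 1/0.002448″ = 408.5 pc; d₂ = 1/p₂ = 1/0.0005566″ = 1796.6 pc.
M₁ = m₁ − 5 log₁₀ d₁ + 5 = 9.18 − 13.0560 + 5 = 1.1240.
M₂ = 6.90 − 16.2723 + 5 = -4.3723.
L₁/L₂ = 10^(0.4(M₂ − M₁)) = 10^(0.4 × (-5.4963)) = 10^(-2.19852) = 0.0063311.

L₁/L₂ = 0.00633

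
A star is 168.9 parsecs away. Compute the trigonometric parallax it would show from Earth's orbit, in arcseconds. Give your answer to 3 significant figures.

0.00592 arcsec

p = 1/d = 1/168.9 = 0.0059207 arcsec.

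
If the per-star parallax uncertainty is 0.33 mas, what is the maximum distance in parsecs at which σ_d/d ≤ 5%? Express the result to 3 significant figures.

152 pc

σ_d/d = σ_p/p, so the condition is σ_p/p ≤ 0.05, i.e. p ≥ σ_p/0.05.
p_min = 0.33/0.05 = 6.6 mas = 0.0066 arcsec.
d_max = 1/p_min = 1/0.0066 = 151.52 pc.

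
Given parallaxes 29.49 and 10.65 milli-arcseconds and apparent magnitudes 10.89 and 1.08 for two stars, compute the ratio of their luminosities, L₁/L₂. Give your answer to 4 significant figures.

L₁/L₂ = 1.554 × 10^-5

d₁ = 1/p₁ = 1/0.02949″ = 33.91 pc; d₂ = 1/p₂ = 1/0.01065″ = 93.897 pc.
M₁ = m₁ − 5 log₁₀ d₁ + 5 = 10.89 − 7.6516 + 5 = 8.2384.
M₂ = 1.08 − 9.8633 + 5 = -3.7833.
L₁/L₂ = 10^(0.4(M₂ − M₁)) = 10^(0.4 × (-12.0217)) = 10^(-4.80868) = 0.000015535.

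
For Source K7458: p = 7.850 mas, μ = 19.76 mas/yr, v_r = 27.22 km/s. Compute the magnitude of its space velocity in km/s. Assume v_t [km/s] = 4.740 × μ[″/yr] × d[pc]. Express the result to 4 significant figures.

29.72 km/s

d = 1/p = 1/0.007850″ = 127.39 pc.
μ = 19.76 mas/yr = 0.01976 ″/yr.
v_t = 4.740 μ d = 4.740 × 0.01976 × 127.39 = 11.932 km/s.
v = √(v_r² + v_t²) = √(27.22² + 11.932²) = √883.301 = 29.72 km/s.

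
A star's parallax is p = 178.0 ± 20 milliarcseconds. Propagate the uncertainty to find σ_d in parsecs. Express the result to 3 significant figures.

d = 1/p, so σ_d = σ_p / p².
σ_d = 0.0200 / (0.1780)² = 0.0200 / 0.031684 = 0.63123 pc.

0.631 pc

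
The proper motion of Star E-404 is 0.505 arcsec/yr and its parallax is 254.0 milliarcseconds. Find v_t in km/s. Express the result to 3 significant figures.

d = 1/p = 1/0.2540″ = 3.937 pc.
v_t = 4.74 × μ × d = 4.74 × 0.505 × 3.937 = 9.424 km/s.

9.42 km/s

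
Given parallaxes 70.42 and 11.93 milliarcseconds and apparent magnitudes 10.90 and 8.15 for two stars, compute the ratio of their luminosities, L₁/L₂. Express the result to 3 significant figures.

L₁/L₂ = 0.00228

d₁ = 1/p₁ = 1/0.07042″ = 14.201 pc; d₂ = 1/p₂ = 1/0.01193″ = 83.822 pc.
M₁ = m₁ − 5 log₁₀ d₁ + 5 = 10.90 − 5.7616 + 5 = 10.1384.
M₂ = 8.15 − 9.6168 + 5 = 3.5332.
L₁/L₂ = 10^(0.4(M₂ − M₁)) = 10^(0.4 × (-6.6052)) = 10^(-2.64208) = 0.0022799.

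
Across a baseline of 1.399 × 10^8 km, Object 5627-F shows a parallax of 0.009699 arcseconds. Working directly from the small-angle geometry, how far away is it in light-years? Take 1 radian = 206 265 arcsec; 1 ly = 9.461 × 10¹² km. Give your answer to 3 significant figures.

θ = 0.009699″ = 0.009699/206265 = 4.7022 × 10^-8 rad.
d = B/θ = (1.399 × 10^8) / (4.7022 × 10^-8) = 2.9752 × 10^15 km = (2.9752 × 10^15) / (9.461 × 10^12) ly = 314.47 ly.

314 ly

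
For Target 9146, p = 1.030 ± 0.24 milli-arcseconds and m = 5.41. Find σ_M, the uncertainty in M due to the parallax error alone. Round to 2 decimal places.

σ_M = 0.51 mag

M = m − 5 log₁₀ d + 5 = m + 5 log₁₀ p + 5, so ∂M/∂p = 5/(p ln 10).
σ_M = (5/ln 10) · (σ_p/p) = 2.1715 × 0.24/1.030 = 2.1715 × 0.23301 = 0.50598.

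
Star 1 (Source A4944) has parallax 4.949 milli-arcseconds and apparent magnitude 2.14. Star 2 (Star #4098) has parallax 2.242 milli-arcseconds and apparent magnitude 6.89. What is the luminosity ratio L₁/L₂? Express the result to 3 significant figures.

L₁/L₂ = 16.3

d₁ = 1/p₁ = 1/0.004949″ = 202.06 pc; d₂ = 1/p₂ = 1/0.002242″ = 446.03 pc.
M₁ = m₁ − 5 log₁₀ d₁ + 5 = 2.14 − 11.5274 + 5 = -4.3874.
M₂ = 6.89 − 13.2468 + 5 = -1.3568.
L₁/L₂ = 10^(0.4(M₂ − M₁)) = 10^(0.4 × 3.0306) = 10^1.21224 = 16.302.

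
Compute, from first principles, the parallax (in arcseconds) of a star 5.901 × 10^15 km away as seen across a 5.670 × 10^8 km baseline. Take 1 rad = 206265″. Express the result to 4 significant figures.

0.01982 arcsec

θ ≈ B/d = (5.670 × 10^8) / (5.901 × 10^15) = 9.6085 × 10^-8 rad.
In arcseconds: 9.6085 × 10^-8 × 206265 = 0.019819″.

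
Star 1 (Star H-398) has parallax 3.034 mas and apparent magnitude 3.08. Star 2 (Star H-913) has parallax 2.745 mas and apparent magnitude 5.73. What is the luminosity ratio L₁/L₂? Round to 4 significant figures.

L₁/L₂ = 9.398

d₁ = 1/p₁ = 1/0.003034″ = 329.6 pc; d₂ = 1/p₂ = 1/0.002745″ = 364.3 pc.
M₁ = m₁ − 5 log₁₀ d₁ + 5 = 3.08 − 12.5899 + 5 = -4.5099.
M₂ = 5.73 − 12.8073 + 5 = -2.0773.
L₁/L₂ = 10^(0.4(M₂ − M₁)) = 10^(0.4 × 2.4326) = 10^0.97304 = 9.3981.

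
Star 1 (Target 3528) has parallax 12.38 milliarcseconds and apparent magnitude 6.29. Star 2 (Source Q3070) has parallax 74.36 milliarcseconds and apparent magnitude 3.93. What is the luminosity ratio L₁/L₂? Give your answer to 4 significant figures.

d₁ = 1/p₁ = 1/0.01238″ = 80.775 pc; d₂ = 1/p₂ = 1/0.07436″ = 13.448 pc.
M₁ = m₁ − 5 log₁₀ d₁ + 5 = 6.29 − 9.5364 + 5 = 1.7536.
M₂ = 3.93 − 5.6433 + 5 = 3.2867.
L₁/L₂ = 10^(0.4(M₂ − M₁)) = 10^(0.4 × 1.5331) = 10^0.61324 = 4.1043.

L₁/L₂ = 4.104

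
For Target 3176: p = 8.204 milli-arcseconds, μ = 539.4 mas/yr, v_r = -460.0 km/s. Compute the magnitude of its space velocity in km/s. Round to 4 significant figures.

555.6 km/s

d = 1/p = 1/0.008204″ = 121.89 pc.
μ = 539.4 mas/yr = 0.5394 ″/yr.
v_t = 4.740 μ d = 4.740 × 0.5394 × 121.89 = 311.64 km/s.
v = √(v_r² + v_t²) = √((-460.0)² + 311.64²) = √308719 = 555.62 km/s.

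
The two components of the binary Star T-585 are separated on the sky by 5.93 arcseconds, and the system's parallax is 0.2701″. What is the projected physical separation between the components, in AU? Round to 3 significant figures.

d = 1/p = 1/0.2701″ = 3.7023 pc.
At distance d (pc), an angle of θ arcsec spans θ·d AU: s = 5.93 × 3.7023 = 21.955 AU.

22.0 AU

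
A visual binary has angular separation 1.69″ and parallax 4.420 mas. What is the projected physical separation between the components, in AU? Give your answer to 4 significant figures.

d = 1/p = 1/0.004420″ = 226.24 pc.
At distance d (pc), an angle of θ arcsec spans θ·d AU: s = 1.69 × 226.24 = 382.35 AU.

382.4 AU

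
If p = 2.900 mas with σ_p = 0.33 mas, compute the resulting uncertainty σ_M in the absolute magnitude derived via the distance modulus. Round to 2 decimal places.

M = m − 5 log₁₀ d + 5 = m + 5 log₁₀ p + 5, so ∂M/∂p = 5/(p ln 10).
σ_M = (5/ln 10) · (σ_p/p) = 2.1715 × 0.33/2.900 = 2.1715 × 0.11379 = 0.24709.

σ_M = 0.25 mag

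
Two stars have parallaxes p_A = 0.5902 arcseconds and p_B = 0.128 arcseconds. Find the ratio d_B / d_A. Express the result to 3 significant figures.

Since d = 1/p, d_B/d_A = p_A/p_B.
= 0.5902 / 0.128 = 4.6109.

4.61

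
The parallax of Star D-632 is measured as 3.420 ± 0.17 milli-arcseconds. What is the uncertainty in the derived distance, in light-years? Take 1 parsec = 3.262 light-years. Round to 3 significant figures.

47.4 ly

d = 1/p, so σ_d = σ_p / p².
σ_d = 0.000170 / (0.003420)² = 0.000170 / 0.000011696 = 14.535 pc = 14.535 × 3.262 ly = 47.413 ly.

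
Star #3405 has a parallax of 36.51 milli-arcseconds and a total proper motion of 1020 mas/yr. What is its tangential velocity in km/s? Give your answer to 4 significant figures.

132.4 km/s

d = 1/p = 1/0.03651″ = 27.39 pc.
μ = 1020 mas/yr = 1.02 ″/yr.
v_t = 4.74 × μ × d = 4.74 × 1.02 × 27.39 = 132.43 km/s.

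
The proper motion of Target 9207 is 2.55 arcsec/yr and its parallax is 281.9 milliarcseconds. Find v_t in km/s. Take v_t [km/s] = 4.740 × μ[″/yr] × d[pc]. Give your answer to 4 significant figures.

42.88 km/s

d = 1/p = 1/0.2819″ = 3.5474 pc.
v_t = 4.74 × μ × d = 4.74 × 2.55 × 3.5474 = 42.877 km/s.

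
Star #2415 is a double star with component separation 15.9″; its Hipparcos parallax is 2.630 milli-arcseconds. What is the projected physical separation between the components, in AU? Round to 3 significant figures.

d = 1/p = 1/0.002630″ = 380.23 pc.
At distance d (pc), an angle of θ arcsec spans θ·d AU: s = 15.9 × 380.23 = 6045.7 AU.

6050 AU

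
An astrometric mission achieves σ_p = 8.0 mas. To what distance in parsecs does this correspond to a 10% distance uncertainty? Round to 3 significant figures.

σ_d/d = σ_p/p, so the condition is σ_p/p ≤ 0.10, i.e. p ≥ σ_p/0.10.
p_min = 8.0/0.10 = 80 mas = 0.08 arcsec.
d_max = 1/p_min = 1/0.08 = 12.5 pc.

12.5 pc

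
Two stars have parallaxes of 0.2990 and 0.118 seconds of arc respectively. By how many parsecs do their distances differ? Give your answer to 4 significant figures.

d_A = 1/0.2990″ = 3.3445 pc; d_B = 1/0.1180″ = 8.4746 pc.
|d_B − d_A| = |8.4746 − 3.3445| = 5.1301 pc.

5.130 pc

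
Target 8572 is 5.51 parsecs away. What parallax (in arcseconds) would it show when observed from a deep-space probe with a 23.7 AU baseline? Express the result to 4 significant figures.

p (arcsec) = B (AU) / d (pc).
p = 23.7 / 5.51 = 4.3013 arcsec.

4.301 arcsec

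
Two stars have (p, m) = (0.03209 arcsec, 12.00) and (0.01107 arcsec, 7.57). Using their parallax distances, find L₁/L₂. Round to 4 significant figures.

d₁ = 1/p₁ = 1/0.03209″ = 31.162 pc; d₂ = 1/p₂ = 1/0.01107″ = 90.334 pc.
M₁ = m₁ − 5 log₁₀ d₁ + 5 = 12.00 − 7.4681 + 5 = 9.5319.
M₂ = 7.57 − 9.7793 + 5 = 2.7907.
L₁/L₂ = 10^(0.4(M₂ − M₁)) = 10^(0.4 × (-6.7412)) = 10^(-2.69648) = 0.0020115.

L₁/L₂ = 0.002012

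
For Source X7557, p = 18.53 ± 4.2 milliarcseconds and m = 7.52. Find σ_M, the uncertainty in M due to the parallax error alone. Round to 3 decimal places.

σ_M = 0.492 mag

M = m − 5 log₁₀ d + 5 = m + 5 log₁₀ p + 5, so ∂M/∂p = 5/(p ln 10).
σ_M = (5/ln 10) · (σ_p/p) = 2.1715 × 4.2/18.53 = 2.1715 × 0.22666 = 0.49219.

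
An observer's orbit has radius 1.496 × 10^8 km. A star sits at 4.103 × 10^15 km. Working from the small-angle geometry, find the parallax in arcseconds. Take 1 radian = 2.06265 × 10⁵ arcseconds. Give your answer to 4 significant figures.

0.007521 arcsec

θ ≈ B/d = (1.496 × 10^8) / (4.103 × 10^15) = 3.6461 × 10^-8 rad.
In arcseconds: 3.6461 × 10^-8 × 206265 = 0.0075206″.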